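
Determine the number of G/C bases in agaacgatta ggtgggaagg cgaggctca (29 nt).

Scanning the sequence gives A=9, G=12, C=4, T=4.
G+C = 12 + 4 = 16

16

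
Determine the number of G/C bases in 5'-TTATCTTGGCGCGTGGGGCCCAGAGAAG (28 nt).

C=6, G=11, T=6, A=5
Total G or C: 11 + 6 = 17

17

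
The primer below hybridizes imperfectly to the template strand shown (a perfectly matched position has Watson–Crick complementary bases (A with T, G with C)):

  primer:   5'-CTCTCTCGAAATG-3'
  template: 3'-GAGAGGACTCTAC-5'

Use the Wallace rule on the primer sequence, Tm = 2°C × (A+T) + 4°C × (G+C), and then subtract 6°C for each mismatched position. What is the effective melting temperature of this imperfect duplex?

20°C

Primer base counts: A=3, T=4, G=2, C=4 → A+T=7, G+C=6
Perfect-match Tm = 2(7) + 4(6) = 14 + 24 = 38°C
Mismatches (positions where the bases are not complementary): 3 (at positions 6, 7, 10)
Effective Tm = 38 − 3×6 = 38 − 18 = 20°C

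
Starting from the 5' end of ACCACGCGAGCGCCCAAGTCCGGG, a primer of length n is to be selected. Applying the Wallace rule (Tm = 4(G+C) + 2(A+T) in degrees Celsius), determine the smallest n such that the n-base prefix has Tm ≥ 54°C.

First 14 bases: ACCACGCGAGCGCC → Tm = 50°C (< 54°C)
First 15 bases: ACCACGCGAGCGCCC → Tm = 54°C (≥ 54°C)
Each additional base adds 2°C (A/T) or 4°C (G/C), so Tm is non-decreasing in n; n = 15 is the first length to reach 54°C.

n = 15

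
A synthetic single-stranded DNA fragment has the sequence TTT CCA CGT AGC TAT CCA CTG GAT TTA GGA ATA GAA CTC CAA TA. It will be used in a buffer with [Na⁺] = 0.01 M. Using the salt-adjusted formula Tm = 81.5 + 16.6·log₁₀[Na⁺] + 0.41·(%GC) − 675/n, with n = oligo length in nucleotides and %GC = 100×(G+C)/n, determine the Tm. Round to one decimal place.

48.8°C

Length n = 44. G=7, A=14, C=10, T=13
G+C = 17, so %GC = 17/44 × 100 = 38.636%
Salt term: 16.6 × (-2) = -33.2
GC term: 0.41 × 38.636 = 15.841; length term: −675/44 = −15.341
Tm = 81.5 + (-33.2) + 15.841 − 15.341 = 48.8 → 48.8°C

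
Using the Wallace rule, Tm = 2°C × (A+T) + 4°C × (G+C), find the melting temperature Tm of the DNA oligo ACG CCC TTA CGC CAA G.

52°C

T=2, A=4, C=7, G=3
A+T = 6, G+C = 10
Tm = 2×6 + 4×10 = 52°C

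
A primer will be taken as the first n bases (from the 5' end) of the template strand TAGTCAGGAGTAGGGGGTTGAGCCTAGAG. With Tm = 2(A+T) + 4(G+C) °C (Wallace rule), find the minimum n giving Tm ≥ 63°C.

n = 21

First 20 bases: TAGTCAGGAGTAGGGGGTTG → Tm = 62°C (< 63°C)
First 21 bases: TAGTCAGGAGTAGGGGGTTGA → Tm = 64°C (≥ 63°C)
Since every base adds ≥2°C, Tm only increases with n, so the threshold is first crossed at n = 21.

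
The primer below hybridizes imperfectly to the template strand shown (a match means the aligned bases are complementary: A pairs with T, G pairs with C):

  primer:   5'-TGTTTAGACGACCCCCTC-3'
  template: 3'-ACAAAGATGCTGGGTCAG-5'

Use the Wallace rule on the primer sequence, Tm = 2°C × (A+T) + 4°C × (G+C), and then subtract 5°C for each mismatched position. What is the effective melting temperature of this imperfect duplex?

Primer base counts: A=3, T=5, G=3, C=7 → A+T=8, G+C=10
Perfect-match Tm = 2(8) + 4(10) = 16 + 40 = 56°C
Mismatches (positions where the bases are not complementary): 4 (at positions 6, 7, 15, 16)
Effective Tm = 56 − 4×5 = 56 − 20 = 36°C

36°C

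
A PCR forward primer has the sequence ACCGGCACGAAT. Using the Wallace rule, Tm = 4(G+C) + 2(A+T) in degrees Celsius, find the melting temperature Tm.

Base counts: T=1, C=4, G=3, A=4
AT pairs contribute 5, GC pairs contribute 7.
Tm = 2×5 + 4×7 = 38°C

38°C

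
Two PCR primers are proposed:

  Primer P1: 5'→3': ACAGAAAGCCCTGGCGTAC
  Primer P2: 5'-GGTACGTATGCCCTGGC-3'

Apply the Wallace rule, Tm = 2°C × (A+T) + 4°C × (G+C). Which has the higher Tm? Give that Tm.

Primer P1, 60°C

Primer P1: A+T=8, G+C=11 → Tm = 2(8)+4(11) = 60°C
Primer P2: A+T=6, G+C=11 → Tm = 2(6)+4(11) = 56°C
60°C vs 56°C → primer P1 is higher.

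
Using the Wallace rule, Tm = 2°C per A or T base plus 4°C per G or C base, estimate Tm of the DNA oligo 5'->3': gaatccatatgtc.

Base counts: C=3, G=2, T=4, A=4
AT pairs contribute 8, GC pairs contribute 5.
Tm = 2(8) + 4(5) = 16 + 20 = 36°C

36°C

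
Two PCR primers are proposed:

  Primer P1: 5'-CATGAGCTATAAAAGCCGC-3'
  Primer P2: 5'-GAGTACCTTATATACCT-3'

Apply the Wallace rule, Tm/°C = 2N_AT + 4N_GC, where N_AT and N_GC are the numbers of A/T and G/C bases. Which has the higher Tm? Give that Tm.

Primer P1, 56°C

Primer P1: A+T=10, G+C=9 → Tm = 2(10)+4(9) = 56°C
Primer P2: A+T=11, G+C=6 → Tm = 2(11)+4(6) = 46°C
56°C vs 46°C → primer P1 is higher.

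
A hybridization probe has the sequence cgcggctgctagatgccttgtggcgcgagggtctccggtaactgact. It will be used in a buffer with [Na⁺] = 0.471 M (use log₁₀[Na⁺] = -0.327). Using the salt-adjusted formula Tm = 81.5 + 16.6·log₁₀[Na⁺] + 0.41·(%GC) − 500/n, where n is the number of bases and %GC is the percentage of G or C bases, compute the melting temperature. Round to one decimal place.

91.6°C

Length n = 47. Counting bases: T=11, C=13, A=6, G=17
G+C = 30, so %GC = 30/47 × 100 = 63.83%
Salt term: 16.6 × (-0.327) = -5.428
GC term: 0.41 × 63.83 = 26.17; length term: −500/47 = −10.638
Tm = 81.5 + (-5.428) + 26.17 − 10.638 = 91.604 → 91.6°C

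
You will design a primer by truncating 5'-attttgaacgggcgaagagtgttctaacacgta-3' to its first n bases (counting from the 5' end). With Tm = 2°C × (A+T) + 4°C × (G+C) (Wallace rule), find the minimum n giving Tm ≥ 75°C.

n = 27

First 26 bases: ATTTTGAACGGGCGAAGAGTGTTCTA → Tm = 74°C (< 75°C)
First 27 bases: ATTTTGAACGGGCGAAGAGTGTTCTAA → Tm = 76°C (≥ 75°C)
Each additional base adds 2°C (A/T) or 4°C (G/C), so Tm is non-decreasing in n; n = 27 is the first length to reach 75°C.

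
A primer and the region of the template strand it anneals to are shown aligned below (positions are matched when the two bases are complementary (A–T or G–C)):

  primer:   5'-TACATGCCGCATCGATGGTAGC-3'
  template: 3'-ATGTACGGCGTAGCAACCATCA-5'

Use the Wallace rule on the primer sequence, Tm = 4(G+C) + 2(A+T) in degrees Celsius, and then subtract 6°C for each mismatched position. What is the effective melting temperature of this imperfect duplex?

Primer base counts: A=5, T=5, G=6, C=6 → A+T=10, G+C=12
Perfect-match Tm = 2(10) + 4(12) = 20 + 48 = 68°C
Mismatches (positions where the bases are not complementary): 2 (at positions 15, 22)
Effective Tm = 68 − 2×6 = 68 − 12 = 56°C

56°C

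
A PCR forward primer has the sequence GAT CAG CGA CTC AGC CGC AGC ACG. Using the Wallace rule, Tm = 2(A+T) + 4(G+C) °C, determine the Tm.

80°C

Base counts: C=9, T=2, G=7, A=6
So N_AT = 8 and N_GC = 16.
Tm = 2×8 + 4×16 = 80°C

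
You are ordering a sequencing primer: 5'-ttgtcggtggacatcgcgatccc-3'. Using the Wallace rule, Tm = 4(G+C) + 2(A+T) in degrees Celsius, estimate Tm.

Counting bases: T=6, G=7, A=3, C=7
So N_AT = 9 and N_GC = 14.
Tm = 2×9 + 4×14 = 74°C

74°C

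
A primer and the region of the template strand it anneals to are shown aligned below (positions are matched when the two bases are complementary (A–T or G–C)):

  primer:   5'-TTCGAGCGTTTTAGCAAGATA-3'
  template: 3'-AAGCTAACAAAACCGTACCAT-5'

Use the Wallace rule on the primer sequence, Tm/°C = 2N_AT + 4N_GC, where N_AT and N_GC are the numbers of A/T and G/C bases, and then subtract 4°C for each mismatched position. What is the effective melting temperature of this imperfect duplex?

38°C

Primer base counts: A=6, T=7, G=5, C=3 → A+T=13, G+C=8
Perfect-match Tm = 2(13) + 4(8) = 26 + 32 = 58°C
Mismatches (positions where the bases are not complementary): 5 (at positions 6, 7, 13, 17, 19)
Effective Tm = 58 − 5×4 = 58 − 20 = 38°C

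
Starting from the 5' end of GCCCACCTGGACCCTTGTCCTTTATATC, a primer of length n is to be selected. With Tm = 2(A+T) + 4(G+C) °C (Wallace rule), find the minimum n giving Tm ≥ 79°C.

First 25 bases: GCCCACCTGGACCCTTGTCCTTTAT → Tm = 78°C (< 79°C)
First 26 bases: GCCCACCTGGACCCTTGTCCTTTATA → Tm = 80°C (≥ 79°C)
Since every base adds ≥2°C, Tm only increases with n, so the threshold is first crossed at n = 26.

n = 26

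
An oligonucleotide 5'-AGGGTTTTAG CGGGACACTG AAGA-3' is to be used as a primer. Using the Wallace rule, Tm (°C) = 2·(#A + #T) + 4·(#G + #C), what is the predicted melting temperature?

72°C

Scanning the sequence gives T=5, C=3, A=7, G=9.
AT pairs contribute 12, GC pairs contribute 12.
Tm = 2×12 + 4×12 = 72°C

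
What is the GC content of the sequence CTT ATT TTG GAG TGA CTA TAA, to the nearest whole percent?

Base counts: T=9, A=6, C=2, G=4
G+C = 4 + 2 = 6 out of 21 bases
%GC = 6/21 × 100 = 28.57% ≈ 29%

29%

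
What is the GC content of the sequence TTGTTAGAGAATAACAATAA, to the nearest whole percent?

20%

Base counts: G=3, C=1, T=6, A=10
G+C = 3 + 1 = 4 out of 20 bases
%GC = 4/20 × 100 = 20% ≈ 20%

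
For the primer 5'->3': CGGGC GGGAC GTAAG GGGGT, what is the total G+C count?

Scanning the sequence gives A=3, T=2, C=3, G=12.
Total G or C: 12 + 3 = 15

15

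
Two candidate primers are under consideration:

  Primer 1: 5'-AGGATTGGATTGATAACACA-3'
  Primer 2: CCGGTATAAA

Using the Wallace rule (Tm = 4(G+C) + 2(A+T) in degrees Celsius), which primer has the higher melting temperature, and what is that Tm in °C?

Primer 1: A+T=13, G+C=7 → Tm = 2(13)+4(7) = 54°C
Primer 2: A+T=6, G+C=4 → Tm = 2(6)+4(4) = 28°C
54°C vs 28°C → primer 1 is higher.

Primer 1, 54°C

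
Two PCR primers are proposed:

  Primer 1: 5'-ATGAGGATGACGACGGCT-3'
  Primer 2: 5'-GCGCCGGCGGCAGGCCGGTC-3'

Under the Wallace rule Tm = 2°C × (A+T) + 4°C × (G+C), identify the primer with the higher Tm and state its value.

Primer 2, 76°C

Primer 1: A+T=8, G+C=10 → Tm = 2(8)+4(10) = 56°C
Primer 2: A+T=2, G+C=18 → Tm = 2(2)+4(18) = 76°C
56°C vs 76°C → primer 2 is higher.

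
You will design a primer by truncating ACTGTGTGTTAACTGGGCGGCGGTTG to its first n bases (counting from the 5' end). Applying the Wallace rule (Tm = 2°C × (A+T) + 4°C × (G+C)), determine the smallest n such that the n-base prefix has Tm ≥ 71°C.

n = 23

First 22 bases: ACTGTGTGTTAACTGGGCGGCG → Tm = 70°C (< 71°C)
First 23 bases: ACTGTGTGTTAACTGGGCGGCGG → Tm = 74°C (≥ 71°C)
Each additional base adds 2°C (A/T) or 4°C (G/C), so Tm is non-decreasing in n; n = 23 is the first length to reach 71°C.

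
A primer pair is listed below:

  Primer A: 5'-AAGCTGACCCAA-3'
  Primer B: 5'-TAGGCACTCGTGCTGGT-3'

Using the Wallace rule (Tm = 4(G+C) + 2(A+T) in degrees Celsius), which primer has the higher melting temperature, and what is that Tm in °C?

Primer B, 54°C

Primer A: A+T=6, G+C=6 → Tm = 2(6)+4(6) = 36°C
Primer B: A+T=7, G+C=10 → Tm = 2(7)+4(10) = 54°C
36°C vs 54°C → primer B is higher.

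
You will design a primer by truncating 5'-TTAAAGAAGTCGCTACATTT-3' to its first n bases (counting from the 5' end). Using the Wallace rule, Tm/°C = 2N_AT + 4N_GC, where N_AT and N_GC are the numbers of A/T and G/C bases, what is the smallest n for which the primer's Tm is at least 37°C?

First 13 bases: TTAAAGAAGTCGC → Tm = 36°C (< 37°C)
First 14 bases: TTAAAGAAGTCGCT → Tm = 38°C (≥ 37°C)
Since every base adds ≥2°C, Tm only increases with n, so the threshold is first crossed at n = 14.

n = 14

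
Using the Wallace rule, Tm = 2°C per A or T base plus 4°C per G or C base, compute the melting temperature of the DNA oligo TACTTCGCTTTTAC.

Base counts: G=1, A=2, T=7, C=4
A+T = 9, G+C = 5
Tm = 2×9 + 4×5 = 38°C

38°C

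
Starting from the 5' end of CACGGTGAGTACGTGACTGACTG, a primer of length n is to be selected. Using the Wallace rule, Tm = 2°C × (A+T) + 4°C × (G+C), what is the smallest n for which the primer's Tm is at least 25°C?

n = 8

First 7 bases: CACGGTG → Tm = 24°C (< 25°C)
First 8 bases: CACGGTGA → Tm = 26°C (≥ 25°C)
Each additional base adds 2°C (A/T) or 4°C (G/C), so Tm is non-decreasing in n; n = 8 is the first length to reach 25°C.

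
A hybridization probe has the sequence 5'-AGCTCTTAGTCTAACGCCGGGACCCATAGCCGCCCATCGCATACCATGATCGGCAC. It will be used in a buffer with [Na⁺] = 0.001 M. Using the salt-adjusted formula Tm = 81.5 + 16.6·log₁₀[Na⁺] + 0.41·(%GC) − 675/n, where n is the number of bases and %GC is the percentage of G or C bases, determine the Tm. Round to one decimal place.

43.8°C

Length n = 56. C=21, T=10, A=13, G=12
G+C = 33, so %GC = 33/56 × 100 = 58.929%
Salt term: 16.6 × (-3) = -49.8
GC term: 0.41 × 58.929 = 24.161; length term: −675/56 = −12.054
Tm = 81.5 + (-49.8) + 24.161 − 12.054 = 43.807 → 43.8°C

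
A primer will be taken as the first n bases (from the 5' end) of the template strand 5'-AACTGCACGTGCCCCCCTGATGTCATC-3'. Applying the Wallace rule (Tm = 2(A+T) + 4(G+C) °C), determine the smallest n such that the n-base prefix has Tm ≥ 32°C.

First 10 bases: AACTGCACGT → Tm = 30°C (< 32°C)
First 11 bases: AACTGCACGTG → Tm = 34°C (≥ 32°C)
Since every base adds ≥2°C, Tm only increases with n, so the threshold is first crossed at n = 11.

n = 11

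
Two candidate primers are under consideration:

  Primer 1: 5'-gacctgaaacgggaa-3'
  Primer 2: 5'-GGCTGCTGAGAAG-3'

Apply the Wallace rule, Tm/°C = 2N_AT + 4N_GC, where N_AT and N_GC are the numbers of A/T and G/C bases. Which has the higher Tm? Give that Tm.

Primer 1, 46°C

Primer 1: A+T=7, G+C=8 → Tm = 2(7)+4(8) = 46°C
Primer 2: A+T=5, G+C=8 → Tm = 2(5)+4(8) = 42°C
46°C vs 42°C → primer 1 is higher.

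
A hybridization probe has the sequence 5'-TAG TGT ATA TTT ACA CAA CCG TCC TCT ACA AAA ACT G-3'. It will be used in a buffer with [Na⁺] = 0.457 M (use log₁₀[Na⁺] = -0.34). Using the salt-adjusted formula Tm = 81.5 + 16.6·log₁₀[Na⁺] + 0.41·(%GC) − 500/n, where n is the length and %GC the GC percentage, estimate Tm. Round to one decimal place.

76.7°C

Length n = 37. Scanning the sequence gives A=13, G=4, C=9, T=11.
G+C = 13, so %GC = 13/37 × 100 = 35.135%
Salt term: 16.6 × (-0.34) = -5.644
GC term: 0.41 × 35.135 = 14.405; length term: −500/37 = −13.514
Tm = 81.5 + (-5.644) + 14.405 − 13.514 = 76.747 → 76.7°C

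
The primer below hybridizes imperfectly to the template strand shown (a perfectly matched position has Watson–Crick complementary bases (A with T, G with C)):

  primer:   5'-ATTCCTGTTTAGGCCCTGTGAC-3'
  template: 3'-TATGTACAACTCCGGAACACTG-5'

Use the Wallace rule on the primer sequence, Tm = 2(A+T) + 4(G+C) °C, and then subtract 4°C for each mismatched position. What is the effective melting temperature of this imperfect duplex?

50°C

Primer base counts: A=3, T=8, G=5, C=6 → A+T=11, G+C=11
Perfect-match Tm = 2(11) + 4(11) = 22 + 44 = 66°C
Mismatches (positions where the bases are not complementary): 4 (at positions 3, 5, 10, 16)
Effective Tm = 66 − 4×4 = 66 − 16 = 50°C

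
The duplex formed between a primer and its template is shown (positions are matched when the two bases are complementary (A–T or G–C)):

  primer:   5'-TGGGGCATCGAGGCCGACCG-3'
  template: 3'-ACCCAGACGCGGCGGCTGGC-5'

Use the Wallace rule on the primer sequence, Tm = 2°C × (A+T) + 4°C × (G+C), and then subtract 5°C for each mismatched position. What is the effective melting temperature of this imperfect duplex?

Primer base counts: A=3, T=2, G=9, C=6 → A+T=5, G+C=15
Perfect-match Tm = 2(5) + 4(15) = 10 + 60 = 70°C
Mismatches (positions where the bases are not complementary): 5 (at positions 5, 7, 8, 11, 12)
Effective Tm = 70 − 5×5 = 70 − 25 = 45°C

45°C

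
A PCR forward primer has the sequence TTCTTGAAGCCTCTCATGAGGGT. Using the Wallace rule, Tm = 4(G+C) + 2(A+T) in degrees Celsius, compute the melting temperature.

68°C

Scanning the sequence gives C=5, A=4, T=8, G=6.
So N_AT = 12 and N_GC = 11.
Tm = 2×12 + 4×11 = 68°C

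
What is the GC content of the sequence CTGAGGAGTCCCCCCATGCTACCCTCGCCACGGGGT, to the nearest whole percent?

Base counts: C=15, G=10, T=6, A=5
G+C = 10 + 15 = 25 out of 36 bases
%GC = 25/36 × 100 = 69.44% ≈ 69%

69%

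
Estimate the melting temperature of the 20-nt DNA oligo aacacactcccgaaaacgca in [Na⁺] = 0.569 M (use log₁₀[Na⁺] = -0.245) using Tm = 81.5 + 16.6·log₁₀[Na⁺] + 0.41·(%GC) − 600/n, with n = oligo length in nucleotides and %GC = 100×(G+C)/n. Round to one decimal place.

67.9°C

Length n = 20. Base counts: T=1, C=8, A=9, G=2
G+C = 10, so %GC = 10/20 × 100 = 50%
Salt term: 16.6 × (-0.245) = -4.067
GC term: 0.41 × 50 = 20.5; length term: −600/20 = −30
Tm = 81.5 + (-4.067) + 20.5 − 30 = 67.933 → 67.9°C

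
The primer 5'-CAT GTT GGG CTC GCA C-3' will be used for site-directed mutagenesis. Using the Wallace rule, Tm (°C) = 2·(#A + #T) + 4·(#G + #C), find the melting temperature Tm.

Counting bases: C=5, G=5, A=2, T=4
So N_AT = 6 and N_GC = 10.
Tm = 4·10 + 2·6 = 40 + 12 = 52°C

52°C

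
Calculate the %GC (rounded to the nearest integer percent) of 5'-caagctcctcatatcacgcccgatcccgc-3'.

Counting bases: G=4, C=14, T=5, A=6
G+C = 4 + 14 = 18 out of 29 bases
%GC = 18/29 × 100 = 62.07% ≈ 62%

62%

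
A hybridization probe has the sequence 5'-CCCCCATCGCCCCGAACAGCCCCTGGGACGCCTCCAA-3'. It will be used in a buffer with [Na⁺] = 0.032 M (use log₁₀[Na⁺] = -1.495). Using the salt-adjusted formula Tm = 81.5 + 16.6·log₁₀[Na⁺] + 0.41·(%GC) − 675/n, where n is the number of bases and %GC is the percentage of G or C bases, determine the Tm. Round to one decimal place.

68.4°C

Length n = 37. Counting bases: G=7, C=20, A=7, T=3
G+C = 27, so %GC = 27/37 × 100 = 72.973%
Salt term: 16.6 × (-1.495) = -24.817
GC term: 0.41 × 72.973 = 29.919; length term: −675/37 = −18.243
Tm = 81.5 + (-24.817) + 29.919 − 18.243 = 68.359 → 68.4°C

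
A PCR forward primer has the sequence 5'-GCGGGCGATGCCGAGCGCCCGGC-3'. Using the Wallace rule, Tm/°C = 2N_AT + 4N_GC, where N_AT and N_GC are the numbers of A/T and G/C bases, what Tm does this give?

Base counts: G=11, C=9, A=2, T=1
So N_AT = 3 and N_GC = 20.
Tm = 4·20 + 2·3 = 80 + 6 = 86°C

86°C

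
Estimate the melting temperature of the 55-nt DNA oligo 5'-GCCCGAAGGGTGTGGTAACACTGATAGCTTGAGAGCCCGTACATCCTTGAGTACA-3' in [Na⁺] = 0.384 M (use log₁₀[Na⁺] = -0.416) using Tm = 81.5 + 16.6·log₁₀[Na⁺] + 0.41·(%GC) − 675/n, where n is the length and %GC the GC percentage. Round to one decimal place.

Length n = 55. Base counts: G=16, C=13, A=14, T=12
G+C = 29, so %GC = 29/55 × 100 = 52.727%
Salt term: 16.6 × (-0.416) = -6.906
GC term: 0.41 × 52.727 = 21.618; length term: −675/55 = −12.273
Tm = 81.5 + (-6.906) + 21.618 − 12.273 = 83.939 → 83.9°C

83.9°C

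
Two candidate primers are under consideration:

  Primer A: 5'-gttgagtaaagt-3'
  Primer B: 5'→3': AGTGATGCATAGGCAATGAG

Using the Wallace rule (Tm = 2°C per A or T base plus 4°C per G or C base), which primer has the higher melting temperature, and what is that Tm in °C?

Primer A: A+T=8, G+C=4 → Tm = 2(8)+4(4) = 32°C
Primer B: A+T=11, G+C=9 → Tm = 2(11)+4(9) = 58°C
32°C vs 58°C → primer B is higher.

Primer B, 58°C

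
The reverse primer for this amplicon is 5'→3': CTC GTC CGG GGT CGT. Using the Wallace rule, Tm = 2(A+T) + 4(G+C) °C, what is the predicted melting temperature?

52°C

Scanning the sequence gives T=4, G=6, C=5, A=0.
AT pairs contribute 4, GC pairs contribute 11.
Tm = 4·11 + 2·4 = 44 + 8 = 52°C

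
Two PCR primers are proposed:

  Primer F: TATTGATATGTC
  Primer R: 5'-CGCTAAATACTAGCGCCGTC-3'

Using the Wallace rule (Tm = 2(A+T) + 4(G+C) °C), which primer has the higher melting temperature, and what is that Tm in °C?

Primer F: A+T=9, G+C=3 → Tm = 2(9)+4(3) = 30°C
Primer R: A+T=9, G+C=11 → Tm = 2(9)+4(11) = 62°C
30°C vs 62°C → primer R is higher.

Primer R, 62°C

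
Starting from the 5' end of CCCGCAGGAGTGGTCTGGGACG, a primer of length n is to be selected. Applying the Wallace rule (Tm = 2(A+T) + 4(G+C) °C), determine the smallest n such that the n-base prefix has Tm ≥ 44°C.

n = 13

First 12 bases: CCCGCAGGAGTG → Tm = 42°C (< 44°C)
First 13 bases: CCCGCAGGAGTGG → Tm = 46°C (≥ 44°C)
Each additional base adds 2°C (A/T) or 4°C (G/C), so Tm is non-decreasing in n; n = 13 is the first length to reach 44°C.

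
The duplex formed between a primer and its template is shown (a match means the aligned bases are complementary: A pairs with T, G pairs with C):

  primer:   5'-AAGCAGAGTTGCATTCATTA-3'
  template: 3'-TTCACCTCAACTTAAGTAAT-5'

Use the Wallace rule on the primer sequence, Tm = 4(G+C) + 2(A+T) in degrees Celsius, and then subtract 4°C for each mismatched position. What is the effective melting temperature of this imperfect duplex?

42°C

Primer base counts: A=7, T=6, G=4, C=3 → A+T=13, G+C=7
Perfect-match Tm = 2(13) + 4(7) = 26 + 28 = 54°C
Mismatches (positions where the bases are not complementary): 3 (at positions 4, 5, 12)
Effective Tm = 54 − 3×4 = 54 − 12 = 42°C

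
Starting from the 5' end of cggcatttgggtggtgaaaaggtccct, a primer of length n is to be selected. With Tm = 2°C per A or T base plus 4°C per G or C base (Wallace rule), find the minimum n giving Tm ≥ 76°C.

First 24 bases: CGGCATTTGGGTGGTGAAAAGGTC → Tm = 74°C (< 76°C)
First 25 bases: CGGCATTTGGGTGGTGAAAAGGTCC → Tm = 78°C (≥ 76°C)
Each additional base adds 2°C (A/T) or 4°C (G/C), so Tm is non-decreasing in n; n = 25 is the first length to reach 76°C.

n = 25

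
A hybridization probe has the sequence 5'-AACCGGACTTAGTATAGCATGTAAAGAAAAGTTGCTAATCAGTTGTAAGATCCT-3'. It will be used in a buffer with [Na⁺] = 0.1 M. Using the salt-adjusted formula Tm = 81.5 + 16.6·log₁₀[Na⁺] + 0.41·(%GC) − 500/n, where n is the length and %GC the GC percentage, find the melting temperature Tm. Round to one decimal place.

70.1°C

Length n = 54. A=20, C=8, T=15, G=11
G+C = 19, so %GC = 19/54 × 100 = 35.185%
Salt term: 16.6 × (-1) = -16.6
GC term: 0.41 × 35.185 = 14.426; length term: −500/54 = −9.259
Tm = 81.5 + (-16.6) + 14.426 − 9.259 = 70.067 → 70.1°C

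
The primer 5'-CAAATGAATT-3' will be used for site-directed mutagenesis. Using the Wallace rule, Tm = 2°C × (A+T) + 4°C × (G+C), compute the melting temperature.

Counting bases: T=3, C=1, G=1, A=5
AT pairs contribute 8, GC pairs contribute 2.
Tm = 4·2 + 2·8 = 8 + 16 = 24°C

24°C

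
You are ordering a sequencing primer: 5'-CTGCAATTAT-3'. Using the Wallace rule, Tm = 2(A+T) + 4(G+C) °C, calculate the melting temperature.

26°C

G=1, A=3, T=4, C=2
So N_AT = 7 and N_GC = 3.
Tm = 2(7) + 4(3) = 14 + 12 = 26°C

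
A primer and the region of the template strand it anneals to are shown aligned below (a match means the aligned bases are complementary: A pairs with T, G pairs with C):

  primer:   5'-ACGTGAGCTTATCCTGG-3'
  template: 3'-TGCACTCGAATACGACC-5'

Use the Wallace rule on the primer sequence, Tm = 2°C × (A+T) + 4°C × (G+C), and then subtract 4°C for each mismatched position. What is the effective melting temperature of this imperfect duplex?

48°C

Primer base counts: A=3, T=5, G=5, C=4 → A+T=8, G+C=9
Perfect-match Tm = 2(8) + 4(9) = 16 + 36 = 52°C
Mismatches (positions where the bases are not complementary): 1 (at position 13)
Effective Tm = 52 − 1×4 = 52 − 4 = 48°C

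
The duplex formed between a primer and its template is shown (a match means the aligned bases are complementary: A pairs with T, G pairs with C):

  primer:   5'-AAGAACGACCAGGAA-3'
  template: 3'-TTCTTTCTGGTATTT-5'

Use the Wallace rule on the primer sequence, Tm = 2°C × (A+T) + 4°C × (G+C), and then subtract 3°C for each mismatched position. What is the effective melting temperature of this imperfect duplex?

Primer base counts: A=8, T=0, G=4, C=3 → A+T=8, G+C=7
Perfect-match Tm = 2(8) + 4(7) = 16 + 28 = 44°C
Mismatches (positions where the bases are not complementary): 3 (at positions 6, 12, 13)
Effective Tm = 44 − 3×3 = 44 − 9 = 35°C

35°C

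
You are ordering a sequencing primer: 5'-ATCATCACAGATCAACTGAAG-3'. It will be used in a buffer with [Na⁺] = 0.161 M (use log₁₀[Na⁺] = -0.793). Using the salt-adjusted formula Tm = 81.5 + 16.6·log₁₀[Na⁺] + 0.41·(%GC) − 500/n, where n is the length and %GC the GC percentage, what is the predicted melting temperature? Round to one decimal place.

Length n = 21. Base counts: C=5, A=9, T=4, G=3
G+C = 8, so %GC = 8/21 × 100 = 38.095%
Salt term: 16.6 × (-0.793) = -13.164
GC term: 0.41 × 38.095 = 15.619; length term: −500/21 = −23.81
Tm = 81.5 + (-13.164) + 15.619 − 23.81 = 60.145 → 60.1°C

60.1°C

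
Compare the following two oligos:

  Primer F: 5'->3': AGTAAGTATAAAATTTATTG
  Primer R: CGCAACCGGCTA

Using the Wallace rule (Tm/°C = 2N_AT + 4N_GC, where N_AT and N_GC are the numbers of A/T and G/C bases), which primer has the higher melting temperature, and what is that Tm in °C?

Primer F, 46°C

Primer F: A+T=17, G+C=3 → Tm = 2(17)+4(3) = 46°C
Primer R: A+T=4, G+C=8 → Tm = 2(4)+4(8) = 40°C
46°C vs 40°C → primer F is higher.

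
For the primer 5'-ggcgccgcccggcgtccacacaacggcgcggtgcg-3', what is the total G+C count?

Scanning the sequence gives G=14, C=15, A=4, T=2.
G+C = 14 + 15 = 29

29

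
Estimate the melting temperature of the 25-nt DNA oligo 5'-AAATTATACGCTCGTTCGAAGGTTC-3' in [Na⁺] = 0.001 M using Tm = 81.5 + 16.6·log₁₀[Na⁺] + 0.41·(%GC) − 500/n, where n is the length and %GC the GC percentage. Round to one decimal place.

Length n = 25. C=5, G=5, T=8, A=7
G+C = 10, so %GC = 10/25 × 100 = 40%
Salt term: 16.6 × (-3) = -49.8
GC term: 0.41 × 40 = 16.4; length term: −500/25 = −20
Tm = 81.5 + (-49.8) + 16.4 − 20 = 28.1 → 28.1°C

28.1°C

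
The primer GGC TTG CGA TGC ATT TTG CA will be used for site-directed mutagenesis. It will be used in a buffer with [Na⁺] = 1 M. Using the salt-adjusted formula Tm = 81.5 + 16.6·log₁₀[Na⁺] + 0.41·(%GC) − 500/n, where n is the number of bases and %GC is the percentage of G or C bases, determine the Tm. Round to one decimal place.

77.0°C

Length n = 20. Counting bases: A=3, T=7, C=4, G=6
G+C = 10, so %GC = 10/20 × 100 = 50%
Salt term: 16.6 × (0) = 0
GC term: 0.41 × 50 = 20.5; length term: −500/20 = −25
Tm = 81.5 + (0) + 20.5 − 25 = 77 → 77.0°C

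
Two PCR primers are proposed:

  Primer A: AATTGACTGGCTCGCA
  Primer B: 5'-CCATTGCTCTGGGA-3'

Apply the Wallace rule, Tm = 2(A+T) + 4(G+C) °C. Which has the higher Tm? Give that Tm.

Primer A: A+T=8, G+C=8 → Tm = 2(8)+4(8) = 48°C
Primer B: A+T=6, G+C=8 → Tm = 2(6)+4(8) = 44°C
48°C vs 44°C → primer A is higher.

Primer A, 48°C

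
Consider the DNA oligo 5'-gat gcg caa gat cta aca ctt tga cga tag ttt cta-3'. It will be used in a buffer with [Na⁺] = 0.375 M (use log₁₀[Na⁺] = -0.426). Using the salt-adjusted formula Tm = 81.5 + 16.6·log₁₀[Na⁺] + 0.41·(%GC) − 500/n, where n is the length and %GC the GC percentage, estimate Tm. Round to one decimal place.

76.5°C

Length n = 36. Scanning the sequence gives G=7, A=11, C=7, T=11.
G+C = 14, so %GC = 14/36 × 100 = 38.889%
Salt term: 16.6 × (-0.426) = -7.072
GC term: 0.41 × 38.889 = 15.944; length term: −500/36 = −13.889
Tm = 81.5 + (-7.072) + 15.944 − 13.889 = 76.483 → 76.5°C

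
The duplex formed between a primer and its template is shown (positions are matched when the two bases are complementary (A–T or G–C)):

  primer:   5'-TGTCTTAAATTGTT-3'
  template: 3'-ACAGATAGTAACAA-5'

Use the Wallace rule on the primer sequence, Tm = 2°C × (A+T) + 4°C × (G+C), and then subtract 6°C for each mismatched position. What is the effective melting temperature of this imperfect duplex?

Primer base counts: A=3, T=8, G=2, C=1 → A+T=11, G+C=3
Perfect-match Tm = 2(11) + 4(3) = 22 + 12 = 34°C
Mismatches (positions where the bases are not complementary): 3 (at positions 6, 7, 8)
Effective Tm = 34 − 3×6 = 34 − 18 = 16°C

16°C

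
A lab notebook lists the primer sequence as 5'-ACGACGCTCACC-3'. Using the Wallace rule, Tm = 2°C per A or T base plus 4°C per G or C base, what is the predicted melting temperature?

40°C

Counting bases: T=1, A=3, G=2, C=6
So N_AT = 4 and N_GC = 8.
Tm = 2×4 + 4×8 = 40°C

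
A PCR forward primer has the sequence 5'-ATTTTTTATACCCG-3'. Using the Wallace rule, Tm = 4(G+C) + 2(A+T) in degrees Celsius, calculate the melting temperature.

36°C

Scanning the sequence gives C=3, T=7, G=1, A=3.
A+T = 10, G+C = 4
Tm = 2(10) + 4(4) = 20 + 16 = 36°C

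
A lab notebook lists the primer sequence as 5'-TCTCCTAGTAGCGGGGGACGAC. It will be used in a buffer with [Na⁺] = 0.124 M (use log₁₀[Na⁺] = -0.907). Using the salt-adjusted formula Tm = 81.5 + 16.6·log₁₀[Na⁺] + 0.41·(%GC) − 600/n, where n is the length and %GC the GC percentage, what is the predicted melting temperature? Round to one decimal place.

65.3°C

Length n = 22. Scanning the sequence gives C=6, T=4, A=4, G=8.
G+C = 14, so %GC = 14/22 × 100 = 63.636%
Salt term: 16.6 × (-0.907) = -15.056
GC term: 0.41 × 63.636 = 26.091; length term: −600/22 = −27.273
Tm = 81.5 + (-15.056) + 26.091 − 27.273 = 65.262 → 65.3°C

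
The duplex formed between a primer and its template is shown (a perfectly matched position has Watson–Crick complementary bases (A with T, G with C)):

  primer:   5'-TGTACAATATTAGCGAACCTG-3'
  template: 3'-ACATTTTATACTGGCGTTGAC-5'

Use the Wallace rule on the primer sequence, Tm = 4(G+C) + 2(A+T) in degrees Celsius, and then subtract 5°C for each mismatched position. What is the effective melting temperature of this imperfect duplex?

Primer base counts: A=7, T=6, G=4, C=4 → A+T=13, G+C=8
Perfect-match Tm = 2(13) + 4(8) = 26 + 32 = 58°C
Mismatches (positions where the bases are not complementary): 5 (at positions 5, 11, 13, 16, 18)
Effective Tm = 58 − 5×5 = 58 − 25 = 33°C

33°C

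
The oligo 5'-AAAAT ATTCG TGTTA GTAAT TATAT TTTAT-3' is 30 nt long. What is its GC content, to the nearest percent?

13%

A=11, C=1, G=3, T=15
G+C = 3 + 1 = 4 out of 30 bases
%GC = 4/30 × 100 = 13.33% ≈ 13%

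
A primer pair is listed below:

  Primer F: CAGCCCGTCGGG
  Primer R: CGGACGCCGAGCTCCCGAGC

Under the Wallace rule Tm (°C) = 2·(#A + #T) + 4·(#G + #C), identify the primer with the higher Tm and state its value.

Primer R, 72°C

Primer F: A+T=2, G+C=10 → Tm = 2(2)+4(10) = 44°C
Primer R: A+T=4, G+C=16 → Tm = 2(4)+4(16) = 72°C
44°C vs 72°C → primer R is higher.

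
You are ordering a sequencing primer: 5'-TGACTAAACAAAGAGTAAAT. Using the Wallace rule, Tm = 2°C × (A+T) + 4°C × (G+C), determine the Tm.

T=4, A=11, C=2, G=3
A+T = 15, G+C = 5
Tm = 2(15) + 4(5) = 30 + 20 = 50°C

50°C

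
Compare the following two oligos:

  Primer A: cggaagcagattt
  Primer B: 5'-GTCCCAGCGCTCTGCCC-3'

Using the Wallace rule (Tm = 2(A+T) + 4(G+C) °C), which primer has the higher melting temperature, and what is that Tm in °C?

Primer B, 60°C

Primer A: A+T=7, G+C=6 → Tm = 2(7)+4(6) = 38°C
Primer B: A+T=4, G+C=13 → Tm = 2(4)+4(13) = 60°C
38°C vs 60°C → primer B is higher.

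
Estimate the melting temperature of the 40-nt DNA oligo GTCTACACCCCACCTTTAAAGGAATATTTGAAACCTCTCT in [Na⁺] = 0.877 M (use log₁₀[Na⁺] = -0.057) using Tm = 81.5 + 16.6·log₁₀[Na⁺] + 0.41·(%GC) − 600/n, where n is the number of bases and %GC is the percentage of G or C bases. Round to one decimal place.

Length n = 40. Counting bases: T=12, A=12, G=4, C=12
G+C = 16, so %GC = 16/40 × 100 = 40%
Salt term: 16.6 × (-0.057) = -0.946
GC term: 0.41 × 40 = 16.4; length term: −600/40 = −15
Tm = 81.5 + (-0.946) + 16.4 − 15 = 81.954 → 82.0°C

82.0°C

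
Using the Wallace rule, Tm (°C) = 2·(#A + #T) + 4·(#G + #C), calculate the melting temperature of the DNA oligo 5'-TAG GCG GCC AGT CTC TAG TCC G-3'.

Scanning the sequence gives G=7, C=7, A=3, T=5.
AT pairs contribute 8, GC pairs contribute 14.
Tm = 2×8 + 4×14 = 72°C

72°C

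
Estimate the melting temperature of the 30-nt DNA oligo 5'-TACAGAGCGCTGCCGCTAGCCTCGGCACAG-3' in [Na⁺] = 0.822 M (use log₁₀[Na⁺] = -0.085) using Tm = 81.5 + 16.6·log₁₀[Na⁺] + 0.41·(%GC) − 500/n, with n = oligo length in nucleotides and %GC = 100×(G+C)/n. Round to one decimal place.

Length n = 30. T=4, A=6, C=11, G=9
G+C = 20, so %GC = 20/30 × 100 = 66.667%
Salt term: 16.6 × (-0.085) = -1.411
GC term: 0.41 × 66.667 = 27.333; length term: −500/30 = −16.667
Tm = 81.5 + (-1.411) + 27.333 − 16.667 = 90.755 → 90.8°C

90.8°C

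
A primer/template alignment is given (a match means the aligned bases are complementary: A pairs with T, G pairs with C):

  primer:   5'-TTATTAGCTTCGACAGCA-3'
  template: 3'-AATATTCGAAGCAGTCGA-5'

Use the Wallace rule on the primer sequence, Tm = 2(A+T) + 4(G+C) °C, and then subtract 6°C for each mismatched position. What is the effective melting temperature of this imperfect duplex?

Primer base counts: A=5, T=6, G=3, C=4 → A+T=11, G+C=7
Perfect-match Tm = 2(11) + 4(7) = 22 + 28 = 50°C
Mismatches (positions where the bases are not complementary): 3 (at positions 5, 13, 18)
Effective Tm = 50 − 3×6 = 50 − 18 = 32°C

32°C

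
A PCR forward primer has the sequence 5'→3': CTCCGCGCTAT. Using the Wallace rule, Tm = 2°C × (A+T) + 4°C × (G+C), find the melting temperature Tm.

36°C

Base counts: T=3, C=5, G=2, A=1
So N_AT = 4 and N_GC = 7.
Tm = 2×4 + 4×7 = 36°C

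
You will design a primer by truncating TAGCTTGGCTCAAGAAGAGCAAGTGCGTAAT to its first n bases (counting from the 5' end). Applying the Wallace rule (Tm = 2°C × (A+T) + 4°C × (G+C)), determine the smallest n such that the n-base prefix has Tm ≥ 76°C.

First 25 bases: TAGCTTGGCTCAAGAAGAGCAAGTG → Tm = 74°C (< 76°C)
First 26 bases: TAGCTTGGCTCAAGAAGAGCAAGTGC → Tm = 78°C (≥ 76°C)
Each additional base adds 2°C (A/T) or 4°C (G/C), so Tm is non-decreasing in n; n = 26 is the first length to reach 76°C.

n = 26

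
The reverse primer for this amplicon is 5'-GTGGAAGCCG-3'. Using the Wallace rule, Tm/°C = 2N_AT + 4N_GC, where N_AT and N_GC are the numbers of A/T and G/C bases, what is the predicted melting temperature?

34°C

Scanning the sequence gives C=2, G=5, T=1, A=2.
So N_AT = 3 and N_GC = 7.
Tm = 4·7 + 2·3 = 28 + 6 = 34°C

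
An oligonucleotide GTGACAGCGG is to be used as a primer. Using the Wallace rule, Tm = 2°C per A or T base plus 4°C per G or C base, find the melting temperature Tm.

34°C

Scanning the sequence gives G=5, C=2, A=2, T=1.
AT pairs contribute 3, GC pairs contribute 7.
Tm = 2(3) + 4(7) = 6 + 28 = 34°C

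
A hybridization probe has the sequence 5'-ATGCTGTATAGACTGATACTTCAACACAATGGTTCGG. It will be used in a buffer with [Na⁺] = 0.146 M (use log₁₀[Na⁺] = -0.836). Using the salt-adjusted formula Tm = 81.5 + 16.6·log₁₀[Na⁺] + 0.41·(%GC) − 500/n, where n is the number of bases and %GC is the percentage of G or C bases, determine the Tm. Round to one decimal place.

Length n = 37. Counting bases: A=11, G=8, C=7, T=11
G+C = 15, so %GC = 15/37 × 100 = 40.541%
Salt term: 16.6 × (-0.836) = -13.878
GC term: 0.41 × 40.541 = 16.622; length term: −500/37 = −13.514
Tm = 81.5 + (-13.878) + 16.622 − 13.514 = 70.73 → 70.7°C

70.7°C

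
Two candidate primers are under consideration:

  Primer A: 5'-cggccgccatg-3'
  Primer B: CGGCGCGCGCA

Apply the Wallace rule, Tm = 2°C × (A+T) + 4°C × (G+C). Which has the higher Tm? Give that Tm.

Primer A: A+T=2, G+C=9 → Tm = 2(2)+4(9) = 40°C
Primer B: A+T=1, G+C=10 → Tm = 2(1)+4(10) = 42°C
40°C vs 42°C → primer B is higher.

Primer B, 42°C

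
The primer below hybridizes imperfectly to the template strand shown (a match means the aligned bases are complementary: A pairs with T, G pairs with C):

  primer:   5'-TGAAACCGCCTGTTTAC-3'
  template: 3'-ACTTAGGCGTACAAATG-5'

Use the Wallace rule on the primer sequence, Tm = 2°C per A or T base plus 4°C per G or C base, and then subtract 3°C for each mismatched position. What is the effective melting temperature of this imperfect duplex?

44°C

Primer base counts: A=4, T=5, G=3, C=5 → A+T=9, G+C=8
Perfect-match Tm = 2(9) + 4(8) = 18 + 32 = 50°C
Mismatches (positions where the bases are not complementary): 2 (at positions 5, 10)
Effective Tm = 50 − 2×3 = 50 − 6 = 44°C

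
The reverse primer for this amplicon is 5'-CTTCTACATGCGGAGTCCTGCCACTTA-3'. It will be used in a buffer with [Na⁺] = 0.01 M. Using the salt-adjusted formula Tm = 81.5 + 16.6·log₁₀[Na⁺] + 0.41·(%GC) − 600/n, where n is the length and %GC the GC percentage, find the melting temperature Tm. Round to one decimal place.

47.3°C

Length n = 27. A=5, T=8, C=9, G=5
G+C = 14, so %GC = 14/27 × 100 = 51.852%
Salt term: 16.6 × (-2) = -33.2
GC term: 0.41 × 51.852 = 21.259; length term: −600/27 = −22.222
Tm = 81.5 + (-33.2) + 21.259 − 22.222 = 47.337 → 47.3°C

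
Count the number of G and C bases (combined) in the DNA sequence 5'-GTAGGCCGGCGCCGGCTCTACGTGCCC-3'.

Scanning the sequence gives G=10, C=11, T=4, A=2.
G+C = 10 + 11 = 21

21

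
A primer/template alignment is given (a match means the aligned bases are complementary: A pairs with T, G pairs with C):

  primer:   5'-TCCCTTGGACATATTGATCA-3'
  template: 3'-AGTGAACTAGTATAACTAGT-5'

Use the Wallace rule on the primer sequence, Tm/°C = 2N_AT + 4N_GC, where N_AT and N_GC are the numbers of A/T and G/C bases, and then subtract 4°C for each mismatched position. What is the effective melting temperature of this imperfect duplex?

Primer base counts: A=5, T=7, G=3, C=5 → A+T=12, G+C=8
Perfect-match Tm = 2(12) + 4(8) = 24 + 32 = 56°C
Mismatches (positions where the bases are not complementary): 3 (at positions 3, 8, 9)
Effective Tm = 56 − 3×4 = 56 − 12 = 44°C

44°C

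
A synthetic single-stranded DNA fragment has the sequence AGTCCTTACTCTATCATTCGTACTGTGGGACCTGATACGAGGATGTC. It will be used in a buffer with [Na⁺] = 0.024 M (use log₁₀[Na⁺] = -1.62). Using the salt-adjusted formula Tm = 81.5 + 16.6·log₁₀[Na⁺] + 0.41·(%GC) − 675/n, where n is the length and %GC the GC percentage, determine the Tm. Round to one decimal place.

59.4°C

Length n = 47. Scanning the sequence gives G=11, C=11, A=10, T=15.
G+C = 22, so %GC = 22/47 × 100 = 46.809%
Salt term: 16.6 × (-1.62) = -26.892
GC term: 0.41 × 46.809 = 19.192; length term: −675/47 = −14.362
Tm = 81.5 + (-26.892) + 19.192 − 14.362 = 59.438 → 59.4°C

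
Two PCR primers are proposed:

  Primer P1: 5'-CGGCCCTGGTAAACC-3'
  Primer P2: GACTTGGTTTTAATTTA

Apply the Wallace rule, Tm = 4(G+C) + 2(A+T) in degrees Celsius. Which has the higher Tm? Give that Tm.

Primer P1: A+T=5, G+C=10 → Tm = 2(5)+4(10) = 50°C
Primer P2: A+T=13, G+C=4 → Tm = 2(13)+4(4) = 42°C
50°C vs 42°C → primer P1 is higher.

Primer P1, 50°C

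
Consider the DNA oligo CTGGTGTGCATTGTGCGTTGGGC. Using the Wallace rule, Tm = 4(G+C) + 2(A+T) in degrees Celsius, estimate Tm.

Scanning the sequence gives A=1, C=4, T=8, G=10.
AT pairs contribute 9, GC pairs contribute 14.
Tm = 2×9 + 4×14 = 74°C

74°C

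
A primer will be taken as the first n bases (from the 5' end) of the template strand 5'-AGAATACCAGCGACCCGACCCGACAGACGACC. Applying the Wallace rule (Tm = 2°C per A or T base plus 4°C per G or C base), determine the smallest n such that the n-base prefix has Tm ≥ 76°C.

First 23 bases: AGAATACCAGCGACCCGACCCGA → Tm = 74°C (< 76°C)
First 24 bases: AGAATACCAGCGACCCGACCCGAC → Tm = 78°C (≥ 76°C)
Each additional base adds 2°C (A/T) or 4°C (G/C), so Tm is non-decreasing in n; n = 24 is the first length to reach 76°C.

n = 24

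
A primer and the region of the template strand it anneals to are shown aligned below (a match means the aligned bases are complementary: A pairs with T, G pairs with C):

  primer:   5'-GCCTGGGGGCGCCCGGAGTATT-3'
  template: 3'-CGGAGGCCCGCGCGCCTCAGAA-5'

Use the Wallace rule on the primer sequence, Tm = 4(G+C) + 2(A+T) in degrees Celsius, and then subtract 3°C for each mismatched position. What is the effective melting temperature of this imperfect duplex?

64°C

Primer base counts: A=2, T=4, G=10, C=6 → A+T=6, G+C=16
Perfect-match Tm = 2(6) + 4(16) = 12 + 64 = 76°C
Mismatches (positions where the bases are not complementary): 4 (at positions 5, 6, 13, 20)
Effective Tm = 76 − 4×3 = 76 − 12 = 64°C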